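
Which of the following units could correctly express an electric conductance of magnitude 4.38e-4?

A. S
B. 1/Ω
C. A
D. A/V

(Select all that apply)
A, B, D

electric conductance has SI base units: A^2 * s^3 / (kg * m^2)

Checking each option against A^2 * s^3 / (kg * m^2):
  A. S: ✓ matches
  B. 1/Ω: ✓ matches
  C. A: ✗ does not match
  D. A/V: ✓ matches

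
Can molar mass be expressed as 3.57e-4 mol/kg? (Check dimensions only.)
No

molar mass has SI base units: kg / mol
mol/kg does NOT reduce to kg / mol; a valid unit for molar mass would be e.g. kg/mol.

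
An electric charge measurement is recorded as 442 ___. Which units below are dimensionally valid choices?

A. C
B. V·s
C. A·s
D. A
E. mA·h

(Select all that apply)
A, C, E

electric charge has SI base units: A * s

Checking each option against A * s:
  A. C: ✓ matches
  B. V·s: ✗ does not match
  C. A·s: ✓ matches
  D. A: ✗ does not match
  E. mA·h: ✓ matches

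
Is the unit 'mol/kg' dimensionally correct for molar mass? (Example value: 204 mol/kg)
No

molar mass has SI base units: kg / mol
mol/kg does NOT reduce to kg / mol; a valid unit for molar mass would be e.g. kg/mol.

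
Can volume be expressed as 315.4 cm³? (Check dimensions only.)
Yes

volume has SI base units: m^3
cm³ reduces to the same SI base units, so it is a valid unit for volume.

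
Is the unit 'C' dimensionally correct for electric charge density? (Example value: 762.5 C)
No

electric charge density has SI base units: A * s / m^3
C does NOT reduce to A * s / m^3; a valid unit for electric charge density would be e.g. C/m³.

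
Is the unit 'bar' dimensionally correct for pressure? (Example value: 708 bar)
Yes

pressure has SI base units: kg / (m * s^2)
bar reduces to the same SI base units, so it is a valid unit for pressure.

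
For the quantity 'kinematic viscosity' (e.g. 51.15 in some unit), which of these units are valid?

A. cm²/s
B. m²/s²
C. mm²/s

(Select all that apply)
A, C

kinematic viscosity has SI base units: m^2 / s

Checking each option against m^2 / s:
  A. cm²/s: ✓ matches
  B. m²/s²: ✗ does not match
  C. mm²/s: ✓ matches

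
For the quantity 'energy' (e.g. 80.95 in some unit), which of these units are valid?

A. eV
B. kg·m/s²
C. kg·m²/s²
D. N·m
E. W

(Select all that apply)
A, C, D

energy has SI base units: kg * m^2 / s^2

Checking each option against kg * m^2 / s^2:
  A. eV: ✓ matches
  B. kg·m/s²: ✗ does not match
  C. kg·m²/s²: ✓ matches
  D. N·m: ✓ matches
  E. W: ✗ does not match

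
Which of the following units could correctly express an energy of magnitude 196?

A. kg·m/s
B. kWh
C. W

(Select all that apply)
B

energy has SI base units: kg * m^2 / s^2

Checking each option against kg * m^2 / s^2:
  A. kg·m/s: ✗ does not match
  B. kWh: ✓ matches
  C. W: ✗ does not match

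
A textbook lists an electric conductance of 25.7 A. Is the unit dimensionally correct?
No

electric conductance has SI base units: A^2 * s^3 / (kg * m^2)
A does NOT reduce to A^2 * s^3 / (kg * m^2); a valid unit for electric conductance would be e.g. S.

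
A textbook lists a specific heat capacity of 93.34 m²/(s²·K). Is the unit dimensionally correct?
Yes

specific heat capacity has SI base units: m^2 / (s^2 * K)
m²/(s²·K) reduces to the same SI base units, so it is a valid unit for specific heat capacity.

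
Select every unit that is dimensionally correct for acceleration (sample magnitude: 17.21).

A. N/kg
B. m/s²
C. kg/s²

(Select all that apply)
A, B

acceleration has SI base units: m / s^2

Checking each option against m / s^2:
  A. N/kg: ✓ matches
  B. m/s²: ✓ matches
  C. kg/s²: ✗ does not match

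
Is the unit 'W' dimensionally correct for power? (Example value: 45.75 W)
Yes

power has SI base units: kg * m^2 / s^3
W reduces to the same SI base units, so it is a valid unit for power.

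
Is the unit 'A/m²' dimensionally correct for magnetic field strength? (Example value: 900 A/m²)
No

magnetic field strength has SI base units: A / m
A/m² does NOT reduce to A / m; a valid unit for magnetic field strength would be e.g. A/m.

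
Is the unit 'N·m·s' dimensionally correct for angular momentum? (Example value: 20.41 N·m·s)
Yes

angular momentum has SI base units: kg * m^2 / s
N·m·s reduces to the same SI base units, so it is a valid unit for angular momentum.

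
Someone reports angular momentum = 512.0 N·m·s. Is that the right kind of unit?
Yes

angular momentum has SI base units: kg * m^2 / s
N·m·s reduces to the same SI base units, so it is a valid unit for angular momentum.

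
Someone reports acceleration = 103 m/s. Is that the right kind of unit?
No

acceleration has SI base units: m / s^2
m/s does NOT reduce to m / s^2; a valid unit for acceleration would be e.g. m/s².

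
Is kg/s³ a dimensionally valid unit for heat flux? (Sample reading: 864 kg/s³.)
Yes

heat flux has SI base units: kg / s^3
kg/s³ reduces to the same SI base units, so it is a valid unit for heat flux.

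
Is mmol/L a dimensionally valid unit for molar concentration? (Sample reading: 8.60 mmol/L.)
Yes

molar concentration has SI base units: mol / m^3
mmol/L reduces to the same SI base units, so it is a valid unit for molar concentration.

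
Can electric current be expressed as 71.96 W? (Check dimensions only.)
No

electric current has SI base units: A
W does NOT reduce to A; a valid unit for electric current would be e.g. A.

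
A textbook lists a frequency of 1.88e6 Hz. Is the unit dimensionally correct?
Yes

frequency has SI base units: 1 / s
Hz reduces to the same SI base units, so it is a valid unit for frequency.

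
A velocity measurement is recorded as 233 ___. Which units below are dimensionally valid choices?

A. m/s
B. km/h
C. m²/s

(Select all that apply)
A, B

velocity has SI base units: m / s

Checking each option against m / s:
  A. m/s: ✓ matches
  B. km/h: ✓ matches
  C. m²/s: ✗ does not match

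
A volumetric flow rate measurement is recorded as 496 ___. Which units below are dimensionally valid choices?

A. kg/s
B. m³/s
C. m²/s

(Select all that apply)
B

volumetric flow rate has SI base units: m^3 / s

Checking each option against m^3 / s:
  A. kg/s: ✗ does not match
  B. m³/s: ✓ matches
  C. m²/s: ✗ does not match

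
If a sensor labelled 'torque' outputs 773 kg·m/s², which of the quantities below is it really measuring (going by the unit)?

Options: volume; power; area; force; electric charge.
force

torque should have units dimensionally equivalent to kg * m^2 / s^2 (e.g. N·m).
The given unit 'kg·m/s²' reduces to kg * m / s^2. Of the listed options, that is the dimensionality of force.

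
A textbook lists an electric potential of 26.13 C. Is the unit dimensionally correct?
No

electric potential has SI base units: kg * m^2 / (A * s^3)
C does NOT reduce to kg * m^2 / (A * s^3); a valid unit for electric potential would be e.g. V.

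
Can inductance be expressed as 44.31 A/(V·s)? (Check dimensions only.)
No

inductance has SI base units: kg * m^2 / (A^2 * s^2)
A/(V·s) does NOT reduce to kg * m^2 / (A^2 * s^2); a valid unit for inductance would be e.g. H.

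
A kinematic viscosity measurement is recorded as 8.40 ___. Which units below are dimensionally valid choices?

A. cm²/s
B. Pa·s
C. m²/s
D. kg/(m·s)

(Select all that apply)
A, C

kinematic viscosity has SI base units: m^2 / s

Checking each option against m^2 / s:
  A. cm²/s: ✓ matches
  B. Pa·s: ✗ does not match
  C. m²/s: ✓ matches
  D. kg/(m·s): ✗ does not match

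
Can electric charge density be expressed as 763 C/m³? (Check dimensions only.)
Yes

electric charge density has SI base units: A * s / m^3
C/m³ reduces to the same SI base units, so it is a valid unit for electric charge density.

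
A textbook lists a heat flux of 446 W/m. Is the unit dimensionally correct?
No

heat flux has SI base units: kg / s^3
W/m does NOT reduce to kg / s^3; a valid unit for heat flux would be e.g. W/m².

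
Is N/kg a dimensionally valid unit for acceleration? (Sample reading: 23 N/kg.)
Yes

acceleration has SI base units: m / s^2
N/kg reduces to the same SI base units, so it is a valid unit for acceleration.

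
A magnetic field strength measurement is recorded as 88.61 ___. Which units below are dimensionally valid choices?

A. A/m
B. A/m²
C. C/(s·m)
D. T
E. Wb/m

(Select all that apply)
A, C

magnetic field strength has SI base units: A / m

Checking each option against A / m:
  A. A/m: ✓ matches
  B. A/m²: ✗ does not match
  C. C/(s·m): ✓ matches
  D. T: ✗ does not match
  E. Wb/m: ✗ does not match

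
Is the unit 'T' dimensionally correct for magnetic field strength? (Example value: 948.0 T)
No

magnetic field strength has SI base units: A / m
T does NOT reduce to A / m; a valid unit for magnetic field strength would be e.g. A/m.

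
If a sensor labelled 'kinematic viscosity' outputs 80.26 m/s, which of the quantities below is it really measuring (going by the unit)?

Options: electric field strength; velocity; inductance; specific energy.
velocity

kinematic viscosity should have units dimensionally equivalent to m^2 / s (e.g. m²/s).
The given unit 'm/s' reduces to m / s. Of the listed options, that is the dimensionality of velocity.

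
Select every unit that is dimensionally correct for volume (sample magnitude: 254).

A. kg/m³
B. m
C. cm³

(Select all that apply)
C

volume has SI base units: m^3

Checking each option against m^3:
  A. kg/m³: ✗ does not match
  B. m: ✗ does not match
  C. cm³: ✓ matches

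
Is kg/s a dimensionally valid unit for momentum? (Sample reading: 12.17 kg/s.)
No

momentum has SI base units: kg * m / s
kg/s does NOT reduce to kg * m / s; a valid unit for momentum would be e.g. kg·m/s.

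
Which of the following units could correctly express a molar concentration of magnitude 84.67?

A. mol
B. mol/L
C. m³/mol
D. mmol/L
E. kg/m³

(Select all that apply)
B, D

molar concentration has SI base units: mol / m^3

Checking each option against mol / m^3:
  A. mol: ✗ does not match
  B. mol/L: ✓ matches
  C. m³/mol: ✗ does not match
  D. mmol/L: ✓ matches
  E. kg/m³: ✗ does not match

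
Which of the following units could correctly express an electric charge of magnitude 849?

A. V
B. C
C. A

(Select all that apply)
B

electric charge has SI base units: A * s

Checking each option against A * s:
  A. V: ✗ does not match
  B. C: ✓ matches
  C. A: ✗ does not match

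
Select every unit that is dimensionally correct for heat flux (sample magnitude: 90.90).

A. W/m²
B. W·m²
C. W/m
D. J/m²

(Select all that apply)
A

heat flux has SI base units: kg / s^3

Checking each option against kg / s^3:
  A. W/m²: ✓ matches
  B. W·m²: ✗ does not match
  C. W/m: ✗ does not match
  D. J/m²: ✗ does not match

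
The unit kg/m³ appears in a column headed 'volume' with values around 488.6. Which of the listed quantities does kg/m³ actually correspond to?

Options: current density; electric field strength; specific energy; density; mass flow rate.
density

volume should have units dimensionally equivalent to m^3 (e.g. m³).
The given unit 'kg/m³' reduces to kg / m^3. Of the listed options, that is the dimensionality of density.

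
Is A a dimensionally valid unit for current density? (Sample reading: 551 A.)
No

current density has SI base units: A / m^2
A does NOT reduce to A / m^2; a valid unit for current density would be e.g. A/m².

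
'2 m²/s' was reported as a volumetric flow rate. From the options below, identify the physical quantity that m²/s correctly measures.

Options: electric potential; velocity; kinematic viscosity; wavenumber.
kinematic viscosity

volumetric flow rate should have units dimensionally equivalent to m^3 / s (e.g. m³/s).
The given unit 'm²/s' reduces to m^2 / s. Of the listed options, that is the dimensionality of kinematic viscosity.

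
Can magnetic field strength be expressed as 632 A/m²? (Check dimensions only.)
No

magnetic field strength has SI base units: A / m
A/m² does NOT reduce to A / m; a valid unit for magnetic field strength would be e.g. A/m.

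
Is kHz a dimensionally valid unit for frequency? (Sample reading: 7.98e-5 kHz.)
Yes

frequency has SI base units: 1 / s
kHz reduces to the same SI base units, so it is a valid unit for frequency.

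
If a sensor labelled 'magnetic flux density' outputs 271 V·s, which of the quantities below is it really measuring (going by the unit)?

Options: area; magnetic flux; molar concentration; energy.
magnetic flux

magnetic flux density should have units dimensionally equivalent to kg / (A * s^2) (e.g. T).
The given unit 'V·s' reduces to kg * m^2 / (A * s^2). Of the listed options, that is the dimensionality of magnetic flux.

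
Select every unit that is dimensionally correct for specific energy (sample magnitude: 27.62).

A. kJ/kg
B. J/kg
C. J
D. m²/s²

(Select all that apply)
A, B, D

specific energy has SI base units: m^2 / s^2

Checking each option against m^2 / s^2:
  A. kJ/kg: ✓ matches
  B. J/kg: ✓ matches
  C. J: ✗ does not match
  D. m²/s²: ✓ matches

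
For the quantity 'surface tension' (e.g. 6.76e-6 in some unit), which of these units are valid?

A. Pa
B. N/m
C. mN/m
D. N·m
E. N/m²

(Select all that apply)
B, C

surface tension has SI base units: kg / s^2

Checking each option against kg / s^2:
  A. Pa: ✗ does not match
  B. N/m: ✓ matches
  C. mN/m: ✓ matches
  D. N·m: ✗ does not match
  E. N/m²: ✗ does not match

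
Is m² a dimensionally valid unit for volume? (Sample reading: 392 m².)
No

volume has SI base units: m^3
m² does NOT reduce to m^3; a valid unit for volume would be e.g. m³.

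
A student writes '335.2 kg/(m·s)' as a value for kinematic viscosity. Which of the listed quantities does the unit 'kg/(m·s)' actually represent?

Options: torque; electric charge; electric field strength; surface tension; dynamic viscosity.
dynamic viscosity

kinematic viscosity should have units dimensionally equivalent to m^2 / s (e.g. m²/s).
The given unit 'kg/(m·s)' reduces to kg / (m * s). Of the listed options, that is the dimensionality of dynamic viscosity.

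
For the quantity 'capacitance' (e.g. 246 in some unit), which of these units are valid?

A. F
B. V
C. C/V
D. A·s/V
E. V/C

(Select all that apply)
A, C, D

capacitance has SI base units: A^2 * s^4 / (kg * m^2)

Checking each option against A^2 * s^4 / (kg * m^2):
  A. F: ✓ matches
  B. V: ✗ does not match
  C. C/V: ✓ matches
  D. A·s/V: ✓ matches
  E. V/C: ✗ does not match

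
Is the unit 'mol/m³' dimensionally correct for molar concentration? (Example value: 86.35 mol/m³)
Yes

molar concentration has SI base units: mol / m^3
mol/m³ reduces to the same SI base units, so it is a valid unit for molar concentration.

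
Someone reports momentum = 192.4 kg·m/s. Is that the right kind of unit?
Yes

momentum has SI base units: kg * m / s
kg·m/s reduces to the same SI base units, so it is a valid unit for momentum.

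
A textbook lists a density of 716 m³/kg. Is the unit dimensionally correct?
No

density has SI base units: kg / m^3
m³/kg does NOT reduce to kg / m^3; a valid unit for density would be e.g. kg/m³.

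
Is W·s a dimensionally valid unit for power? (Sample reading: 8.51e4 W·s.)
No

power has SI base units: kg * m^2 / s^3
W·s does NOT reduce to kg * m^2 / s^3; a valid unit for power would be e.g. W.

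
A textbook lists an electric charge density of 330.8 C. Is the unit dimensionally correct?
No

electric charge density has SI base units: A * s / m^3
C does NOT reduce to A * s / m^3; a valid unit for electric charge density would be e.g. C/m³.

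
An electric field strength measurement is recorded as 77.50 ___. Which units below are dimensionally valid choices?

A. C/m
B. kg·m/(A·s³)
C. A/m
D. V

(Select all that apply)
B

electric field strength has SI base units: kg * m / (A * s^3)

Checking each option against kg * m / (A * s^3):
  A. C/m: ✗ does not match
  B. kg·m/(A·s³): ✓ matches
  C. A/m: ✗ does not match
  D. V: ✗ does not match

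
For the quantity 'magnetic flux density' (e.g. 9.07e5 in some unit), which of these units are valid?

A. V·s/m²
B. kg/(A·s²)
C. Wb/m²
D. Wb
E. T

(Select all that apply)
A, B, C, E

magnetic flux density has SI base units: kg / (A * s^2)

Checking each option against kg / (A * s^2):
  A. V·s/m²: ✓ matches
  B. kg/(A·s²): ✓ matches
  C. Wb/m²: ✓ matches
  D. Wb: ✗ does not match
  E. T: ✓ matches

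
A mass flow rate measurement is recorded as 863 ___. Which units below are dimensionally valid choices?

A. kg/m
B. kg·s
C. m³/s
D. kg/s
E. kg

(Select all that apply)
D

mass flow rate has SI base units: kg / s

Checking each option against kg / s:
  A. kg/m: ✗ does not match
  B. kg·s: ✗ does not match
  C. m³/s: ✗ does not match
  D. kg/s: ✓ matches
  E. kg: ✗ does not match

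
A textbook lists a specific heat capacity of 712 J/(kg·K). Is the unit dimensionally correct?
Yes

specific heat capacity has SI base units: m^2 / (s^2 * K)
J/(kg·K) reduces to the same SI base units, so it is a valid unit for specific heat capacity.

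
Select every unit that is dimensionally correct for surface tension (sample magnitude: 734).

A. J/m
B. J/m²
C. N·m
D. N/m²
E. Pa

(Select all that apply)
B

surface tension has SI base units: kg / s^2

Checking each option against kg / s^2:
  A. J/m: ✗ does not match
  B. J/m²: ✓ matches
  C. N·m: ✗ does not match
  D. N/m²: ✗ does not match
  E. Pa: ✗ does not match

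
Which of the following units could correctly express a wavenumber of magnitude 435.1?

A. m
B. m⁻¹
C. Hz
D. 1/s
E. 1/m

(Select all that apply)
B, E

wavenumber has SI base units: 1 / m

Checking each option against 1 / m:
  A. m: ✗ does not match
  B. m⁻¹: ✓ matches
  C. Hz: ✗ does not match
  D. 1/s: ✗ does not match
  E. 1/m: ✓ matches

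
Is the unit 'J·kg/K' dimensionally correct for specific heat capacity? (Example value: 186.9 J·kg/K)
No

specific heat capacity has SI base units: m^2 / (s^2 * K)
J·kg/K does NOT reduce to m^2 / (s^2 * K); a valid unit for specific heat capacity would be e.g. J/(kg·K).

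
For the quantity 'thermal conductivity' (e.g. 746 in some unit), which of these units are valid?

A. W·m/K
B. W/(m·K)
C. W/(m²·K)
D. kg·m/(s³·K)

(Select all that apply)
B, D

thermal conductivity has SI base units: kg * m / (s^3 * K)

Checking each option against kg * m / (s^3 * K):
  A. W·m/K: ✗ does not match
  B. W/(m·K): ✓ matches
  C. W/(m²·K): ✗ does not match
  D. kg·m/(s³·K): ✓ matches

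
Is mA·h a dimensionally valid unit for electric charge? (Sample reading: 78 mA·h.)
Yes

electric charge has SI base units: A * s
mA·h reduces to the same SI base units, so it is a valid unit for electric charge.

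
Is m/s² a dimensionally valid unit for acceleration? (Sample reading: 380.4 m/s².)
Yes

acceleration has SI base units: m / s^2
m/s² reduces to the same SI base units, so it is a valid unit for acceleration.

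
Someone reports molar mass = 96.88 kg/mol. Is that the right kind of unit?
Yes

molar mass has SI base units: kg / mol
kg/mol reduces to the same SI base units, so it is a valid unit for molar mass.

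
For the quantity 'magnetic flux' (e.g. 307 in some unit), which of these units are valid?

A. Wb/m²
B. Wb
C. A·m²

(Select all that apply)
B

magnetic flux has SI base units: kg * m^2 / (A * s^2)

Checking each option against kg * m^2 / (A * s^2):
  A. Wb/m²: ✗ does not match
  B. Wb: ✓ matches
  C. A·m²: ✗ does not match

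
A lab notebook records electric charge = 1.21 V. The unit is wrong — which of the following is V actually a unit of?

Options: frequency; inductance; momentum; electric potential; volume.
electric potential

electric charge should have units dimensionally equivalent to A * s (e.g. C).
The given unit 'V' reduces to kg * m^2 / (A * s^3). Of the listed options, that is the dimensionality of electric potential.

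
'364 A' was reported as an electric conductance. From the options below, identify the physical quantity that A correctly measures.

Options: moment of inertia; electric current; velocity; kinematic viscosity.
electric current

electric conductance should have units dimensionally equivalent to A^2 * s^3 / (kg * m^2) (e.g. S).
The given unit 'A' reduces to A. Of the listed options, that is the dimensionality of electric current.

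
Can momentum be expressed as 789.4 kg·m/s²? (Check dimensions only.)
No

momentum has SI base units: kg * m / s
kg·m/s² does NOT reduce to kg * m / s; a valid unit for momentum would be e.g. kg·m/s.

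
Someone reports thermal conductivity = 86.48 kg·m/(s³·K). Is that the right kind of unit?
Yes

thermal conductivity has SI base units: kg * m / (s^3 * K)
kg·m/(s³·K) reduces to the same SI base units, so it is a valid unit for thermal conductivity.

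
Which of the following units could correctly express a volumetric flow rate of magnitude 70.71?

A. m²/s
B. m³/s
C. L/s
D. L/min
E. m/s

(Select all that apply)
B, C, D

volumetric flow rate has SI base units: m^3 / s

Checking each option against m^3 / s:
  A. m²/s: ✗ does not match
  B. m³/s: ✓ matches
  C. L/s: ✓ matches
  D. L/min: ✓ matches
  E. m/s: ✗ does not match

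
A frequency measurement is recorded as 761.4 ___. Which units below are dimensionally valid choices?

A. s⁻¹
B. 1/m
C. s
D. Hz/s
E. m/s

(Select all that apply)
A

frequency has SI base units: 1 / s

Checking each option against 1 / s:
  A. s⁻¹: ✓ matches
  B. 1/m: ✗ does not match
  C. s: ✗ does not match
  D. Hz/s: ✗ does not match
  E. m/s: ✗ does not match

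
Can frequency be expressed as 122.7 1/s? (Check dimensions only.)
Yes

frequency has SI base units: 1 / s
1/s reduces to the same SI base units, so it is a valid unit for frequency.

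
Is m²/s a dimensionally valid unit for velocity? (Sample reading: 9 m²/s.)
No

velocity has SI base units: m / s
m²/s does NOT reduce to m / s; a valid unit for velocity would be e.g. m/s.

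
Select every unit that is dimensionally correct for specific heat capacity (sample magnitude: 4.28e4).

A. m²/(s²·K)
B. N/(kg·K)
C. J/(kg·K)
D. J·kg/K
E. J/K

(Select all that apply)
A, C

specific heat capacity has SI base units: m^2 / (s^2 * K)

Checking each option against m^2 / (s^2 * K):
  A. m²/(s²·K): ✓ matches
  B. N/(kg·K): ✗ does not match
  C. J/(kg·K): ✓ matches
  D. J·kg/K: ✗ does not match
  E. J/K: ✗ does not match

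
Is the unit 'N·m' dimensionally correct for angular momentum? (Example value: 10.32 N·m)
No

angular momentum has SI base units: kg * m^2 / s
N·m does NOT reduce to kg * m^2 / s; a valid unit for angular momentum would be e.g. kg·m²/s.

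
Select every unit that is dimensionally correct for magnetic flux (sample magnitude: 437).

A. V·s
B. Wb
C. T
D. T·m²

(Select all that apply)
A, B, D

magnetic flux has SI base units: kg * m^2 / (A * s^2)

Checking each option against kg * m^2 / (A * s^2):
  A. V·s: ✓ matches
  B. Wb: ✓ matches
  C. T: ✗ does not match
  D. T·m²: ✓ matches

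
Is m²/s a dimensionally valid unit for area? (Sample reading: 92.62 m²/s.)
No

area has SI base units: m^2
m²/s does NOT reduce to m^2; a valid unit for area would be e.g. m².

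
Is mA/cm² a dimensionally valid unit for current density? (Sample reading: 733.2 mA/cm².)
Yes

current density has SI base units: A / m^2
mA/cm² reduces to the same SI base units, so it is a valid unit for current density.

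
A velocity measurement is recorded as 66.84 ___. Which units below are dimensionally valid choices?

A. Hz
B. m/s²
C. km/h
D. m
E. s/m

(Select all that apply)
C

velocity has SI base units: m / s

Checking each option against m / s:
  A. Hz: ✗ does not match
  B. m/s²: ✗ does not match
  C. km/h: ✓ matches
  D. m: ✗ does not match
  E. s/m: ✗ does not match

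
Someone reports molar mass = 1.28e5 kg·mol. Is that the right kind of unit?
No

molar mass has SI base units: kg / mol
kg·mol does NOT reduce to kg / mol; a valid unit for molar mass would be e.g. kg/mol.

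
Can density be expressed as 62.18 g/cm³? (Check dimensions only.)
Yes

density has SI base units: kg / m^3
g/cm³ reduces to the same SI base units, so it is a valid unit for density.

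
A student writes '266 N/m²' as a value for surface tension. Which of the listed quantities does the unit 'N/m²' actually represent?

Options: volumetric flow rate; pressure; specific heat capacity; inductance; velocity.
pressure

surface tension should have units dimensionally equivalent to kg / s^2 (e.g. N/m).
The given unit 'N/m²' reduces to kg / (m * s^2). Of the listed options, that is the dimensionality of pressure.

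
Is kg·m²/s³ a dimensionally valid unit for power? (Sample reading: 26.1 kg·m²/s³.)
Yes

power has SI base units: kg * m^2 / s^3
kg·m²/s³ reduces to the same SI base units, so it is a valid unit for power.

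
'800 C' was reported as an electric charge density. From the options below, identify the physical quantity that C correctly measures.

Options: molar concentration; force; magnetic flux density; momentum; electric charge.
electric charge

electric charge density should have units dimensionally equivalent to A * s / m^3 (e.g. C/m³).
The given unit 'C' reduces to A * s. Of the listed options, that is the dimensionality of electric charge.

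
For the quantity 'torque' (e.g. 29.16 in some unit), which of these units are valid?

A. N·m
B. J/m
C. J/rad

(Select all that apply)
A, C

torque has SI base units: kg * m^2 / s^2

Checking each option against kg * m^2 / s^2:
  A. N·m: ✓ matches
  B. J/m: ✗ does not match
  C. J/rad: ✓ matches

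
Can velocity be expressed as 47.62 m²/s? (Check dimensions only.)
No

velocity has SI base units: m / s
m²/s does NOT reduce to m / s; a valid unit for velocity would be e.g. m/s.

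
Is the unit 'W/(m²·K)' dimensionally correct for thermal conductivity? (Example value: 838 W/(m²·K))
No

thermal conductivity has SI base units: kg * m / (s^3 * K)
W/(m²·K) does NOT reduce to kg * m / (s^3 * K); a valid unit for thermal conductivity would be e.g. W/(m·K).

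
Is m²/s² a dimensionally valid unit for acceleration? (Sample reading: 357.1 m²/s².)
No

acceleration has SI base units: m / s^2
m²/s² does NOT reduce to m / s^2; a valid unit for acceleration would be e.g. m/s².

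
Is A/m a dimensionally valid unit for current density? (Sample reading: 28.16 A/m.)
No

current density has SI base units: A / m^2
A/m does NOT reduce to A / m^2; a valid unit for current density would be e.g. A/m².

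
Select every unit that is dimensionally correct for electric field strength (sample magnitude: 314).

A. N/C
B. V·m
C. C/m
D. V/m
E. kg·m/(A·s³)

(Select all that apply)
A, D, E

electric field strength has SI base units: kg * m / (A * s^3)

Checking each option against kg * m / (A * s^3):
  A. N/C: ✓ matches
  B. V·m: ✗ does not match
  C. C/m: ✗ does not match
  D. V/m: ✓ matches
  E. kg·m/(A·s³): ✓ matches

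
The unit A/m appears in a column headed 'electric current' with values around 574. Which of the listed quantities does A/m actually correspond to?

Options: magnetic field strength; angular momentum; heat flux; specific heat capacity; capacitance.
magnetic field strength

electric current should have units dimensionally equivalent to A (e.g. A).
The given unit 'A/m' reduces to A / m. Of the listed options, that is the dimensionality of magnetic field strength.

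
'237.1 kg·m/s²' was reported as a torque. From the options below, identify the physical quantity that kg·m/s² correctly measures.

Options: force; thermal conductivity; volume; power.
force

torque should have units dimensionally equivalent to kg * m^2 / s^2 (e.g. N·m).
The given unit 'kg·m/s²' reduces to kg * m / s^2. Of the listed options, that is the dimensionality of force.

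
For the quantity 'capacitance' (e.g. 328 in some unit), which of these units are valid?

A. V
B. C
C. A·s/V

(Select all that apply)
C

capacitance has SI base units: A^2 * s^4 / (kg * m^2)

Checking each option against A^2 * s^4 / (kg * m^2):
  A. V: ✗ does not match
  B. C: ✗ does not match
  C. A·s/V: ✓ matches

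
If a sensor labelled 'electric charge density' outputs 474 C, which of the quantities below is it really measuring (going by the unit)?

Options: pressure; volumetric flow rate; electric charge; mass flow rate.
electric charge

electric charge density should have units dimensionally equivalent to A * s / m^3 (e.g. C/m³).
The given unit 'C' reduces to A * s. Of the listed options, that is the dimensionality of electric charge.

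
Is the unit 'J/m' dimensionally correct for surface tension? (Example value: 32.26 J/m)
No

surface tension has SI base units: kg / s^2
J/m does NOT reduce to kg / s^2; a valid unit for surface tension would be e.g. N/m.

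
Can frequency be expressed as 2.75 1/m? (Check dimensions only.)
No

frequency has SI base units: 1 / s
1/m does NOT reduce to 1 / s; a valid unit for frequency would be e.g. Hz.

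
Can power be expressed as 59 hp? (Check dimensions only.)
Yes

power has SI base units: kg * m^2 / s^3
hp reduces to the same SI base units, so it is a valid unit for power.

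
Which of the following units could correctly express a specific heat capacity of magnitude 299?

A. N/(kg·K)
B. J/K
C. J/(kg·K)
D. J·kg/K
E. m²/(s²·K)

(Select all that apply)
C, E

specific heat capacity has SI base units: m^2 / (s^2 * K)

Checking each option against m^2 / (s^2 * K):
  A. N/(kg·K): ✗ does not match
  B. J/K: ✗ does not match
  C. J/(kg·K): ✓ matches
  D. J·kg/K: ✗ does not match
  E. m²/(s²·K): ✓ matches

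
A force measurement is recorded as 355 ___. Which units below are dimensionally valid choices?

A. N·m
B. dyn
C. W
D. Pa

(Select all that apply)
B

force has SI base units: kg * m / s^2

Checking each option against kg * m / s^2:
  A. N·m: ✗ does not match
  B. dyn: ✓ matches
  C. W: ✗ does not match
  D. Pa: ✗ does not match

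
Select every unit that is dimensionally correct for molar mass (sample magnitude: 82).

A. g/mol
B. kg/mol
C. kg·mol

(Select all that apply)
A, B

molar mass has SI base units: kg / mol

Checking each option against kg / mol:
  A. g/mol: ✓ matches
  B. kg/mol: ✓ matches
  C. kg·mol: ✗ does not match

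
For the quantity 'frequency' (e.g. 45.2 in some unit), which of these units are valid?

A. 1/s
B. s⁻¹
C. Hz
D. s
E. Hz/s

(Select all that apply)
A, B, C

frequency has SI base units: 1 / s

Checking each option against 1 / s:
  A. 1/s: ✓ matches
  B. s⁻¹: ✓ matches
  C. Hz: ✓ matches
  D. s: ✗ does not match
  E. Hz/s: ✗ does not match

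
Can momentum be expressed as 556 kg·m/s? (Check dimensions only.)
Yes

momentum has SI base units: kg * m / s
kg·m/s reduces to the same SI base units, so it is a valid unit for momentum.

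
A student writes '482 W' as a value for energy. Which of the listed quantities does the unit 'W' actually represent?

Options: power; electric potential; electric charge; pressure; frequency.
power

energy should have units dimensionally equivalent to kg * m^2 / s^2 (e.g. J).
The given unit 'W' reduces to kg * m^2 / s^3. Of the listed options, that is the dimensionality of power.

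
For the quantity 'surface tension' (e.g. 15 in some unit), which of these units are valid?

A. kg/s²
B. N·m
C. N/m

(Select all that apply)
A, C

surface tension has SI base units: kg / s^2

Checking each option against kg / s^2:
  A. kg/s²: ✓ matches
  B. N·m: ✗ does not match
  C. N/m: ✓ matches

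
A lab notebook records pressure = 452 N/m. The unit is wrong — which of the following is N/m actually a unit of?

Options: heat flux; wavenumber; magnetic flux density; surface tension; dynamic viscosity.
surface tension

pressure should have units dimensionally equivalent to kg / (m * s^2) (e.g. Pa).
The given unit 'N/m' reduces to kg / s^2. Of the listed options, that is the dimensionality of surface tension.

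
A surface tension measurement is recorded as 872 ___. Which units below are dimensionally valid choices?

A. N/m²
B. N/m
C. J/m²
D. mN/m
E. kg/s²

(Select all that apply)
B, C, D, E

surface tension has SI base units: kg / s^2

Checking each option against kg / s^2:
  A. N/m²: ✗ does not match
  B. N/m: ✓ matches
  C. J/m²: ✓ matches
  D. mN/m: ✓ matches
  E. kg/s²: ✓ matches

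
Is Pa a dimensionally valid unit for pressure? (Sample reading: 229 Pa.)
Yes

pressure has SI base units: kg / (m * s^2)
Pa reduces to the same SI base units, so it is a valid unit for pressure.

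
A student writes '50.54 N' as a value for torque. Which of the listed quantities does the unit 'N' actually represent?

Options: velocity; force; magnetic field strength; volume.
force

torque should have units dimensionally equivalent to kg * m^2 / s^2 (e.g. N·m).
The given unit 'N' reduces to kg * m / s^2. Of the listed options, that is the dimensionality of force.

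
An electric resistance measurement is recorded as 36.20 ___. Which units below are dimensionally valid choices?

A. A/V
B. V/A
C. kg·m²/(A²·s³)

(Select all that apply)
B, C

electric resistance has SI base units: kg * m^2 / (A^2 * s^3)

Checking each option against kg * m^2 / (A^2 * s^3):
  A. A/V: ✗ does not match
  B. V/A: ✓ matches
  C. kg·m²/(A²·s³): ✓ matches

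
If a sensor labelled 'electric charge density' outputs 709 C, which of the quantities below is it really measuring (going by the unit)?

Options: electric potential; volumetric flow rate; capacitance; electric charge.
electric charge

electric charge density should have units dimensionally equivalent to A * s / m^3 (e.g. C/m³).
The given unit 'C' reduces to A * s. Of the listed options, that is the dimensionality of electric charge.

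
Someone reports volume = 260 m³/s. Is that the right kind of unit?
No

volume has SI base units: m^3
m³/s does NOT reduce to m^3; a valid unit for volume would be e.g. m³.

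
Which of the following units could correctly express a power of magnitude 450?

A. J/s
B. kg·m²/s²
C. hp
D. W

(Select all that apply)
A, C, D

power has SI base units: kg * m^2 / s^3

Checking each option against kg * m^2 / s^3:
  A. J/s: ✓ matches
  B. kg·m²/s²: ✗ does not match
  C. hp: ✓ matches
  D. W: ✓ matches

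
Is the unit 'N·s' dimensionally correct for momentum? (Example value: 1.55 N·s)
Yes

momentum has SI base units: kg * m / s
N·s reduces to the same SI base units, so it is a valid unit for momentum.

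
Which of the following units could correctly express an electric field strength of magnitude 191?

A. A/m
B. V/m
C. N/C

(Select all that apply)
B, C

electric field strength has SI base units: kg * m / (A * s^3)

Checking each option against kg * m / (A * s^3):
  A. A/m: ✗ does not match
  B. V/m: ✓ matches
  C. N/C: ✓ matches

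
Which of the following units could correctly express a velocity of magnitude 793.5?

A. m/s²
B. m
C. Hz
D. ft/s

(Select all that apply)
D

velocity has SI base units: m / s

Checking each option against m / s:
  A. m/s²: ✗ does not match
  B. m: ✗ does not match
  C. Hz: ✗ does not match
  D. ft/s: ✓ matches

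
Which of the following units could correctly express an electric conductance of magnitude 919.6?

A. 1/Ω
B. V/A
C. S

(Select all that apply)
A, C

electric conductance has SI base units: A^2 * s^3 / (kg * m^2)

Checking each option against A^2 * s^3 / (kg * m^2):
  A. 1/Ω: ✓ matches
  B. V/A: ✗ does not match
  C. S: ✓ matches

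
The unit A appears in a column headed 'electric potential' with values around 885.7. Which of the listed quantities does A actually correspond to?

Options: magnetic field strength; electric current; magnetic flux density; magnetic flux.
electric current

electric potential should have units dimensionally equivalent to kg * m^2 / (A * s^3) (e.g. V).
The given unit 'A' reduces to A. Of the listed options, that is the dimensionality of electric current.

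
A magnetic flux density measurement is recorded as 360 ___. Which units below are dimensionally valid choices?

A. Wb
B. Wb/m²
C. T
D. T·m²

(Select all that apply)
B, C

magnetic flux density has SI base units: kg / (A * s^2)

Checking each option against kg / (A * s^2):
  A. Wb: ✗ does not match
  B. Wb/m²: ✓ matches
  C. T: ✓ matches
  D. T·m²: ✗ does not match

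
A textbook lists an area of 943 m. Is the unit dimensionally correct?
No

area has SI base units: m^2
m does NOT reduce to m^2; a valid unit for area would be e.g. m².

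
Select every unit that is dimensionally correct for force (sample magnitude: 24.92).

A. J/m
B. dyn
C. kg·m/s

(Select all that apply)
A, B

force has SI base units: kg * m / s^2

Checking each option against kg * m / s^2:
  A. J/m: ✓ matches
  B. dyn: ✓ matches
  C. kg·m/s: ✗ does not match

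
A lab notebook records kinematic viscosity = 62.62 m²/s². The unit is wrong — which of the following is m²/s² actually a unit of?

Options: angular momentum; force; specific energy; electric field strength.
specific energy

kinematic viscosity should have units dimensionally equivalent to m^2 / s (e.g. m²/s).
The given unit 'm²/s²' reduces to m^2 / s^2. Of the listed options, that is the dimensionality of specific energy.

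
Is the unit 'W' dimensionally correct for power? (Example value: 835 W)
Yes

power has SI base units: kg * m^2 / s^3
W reduces to the same SI base units, so it is a valid unit for power.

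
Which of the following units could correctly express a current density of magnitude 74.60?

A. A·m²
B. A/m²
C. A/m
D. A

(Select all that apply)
B

current density has SI base units: A / m^2

Checking each option against A / m^2:
  A. A·m²: ✗ does not match
  B. A/m²: ✓ matches
  C. A/m: ✗ does not match
  D. A: ✗ does not match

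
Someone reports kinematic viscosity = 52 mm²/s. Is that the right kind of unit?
Yes

kinematic viscosity has SI base units: m^2 / s
mm²/s reduces to the same SI base units, so it is a valid unit for kinematic viscosity.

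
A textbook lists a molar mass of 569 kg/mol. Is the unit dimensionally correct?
Yes

molar mass has SI base units: kg / mol
kg/mol reduces to the same SI base units, so it is a valid unit for molar mass.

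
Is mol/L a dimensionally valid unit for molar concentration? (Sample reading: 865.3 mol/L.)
Yes

molar concentration has SI base units: mol / m^3
mol/L reduces to the same SI base units, so it is a valid unit for molar concentration.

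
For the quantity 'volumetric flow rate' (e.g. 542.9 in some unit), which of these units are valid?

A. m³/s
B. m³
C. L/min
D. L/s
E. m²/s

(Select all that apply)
A, C, D

volumetric flow rate has SI base units: m^3 / s

Checking each option against m^3 / s:
  A. m³/s: ✓ matches
  B. m³: ✗ does not match
  C. L/min: ✓ matches
  D. L/s: ✓ matches
  E. m²/s: ✗ does not match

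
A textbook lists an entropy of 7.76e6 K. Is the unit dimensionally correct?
No

entropy has SI base units: kg * m^2 / (s^2 * K)
K does NOT reduce to kg * m^2 / (s^2 * K); a valid unit for entropy would be e.g. J/K.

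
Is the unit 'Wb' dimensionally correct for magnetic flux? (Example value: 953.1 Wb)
Yes

magnetic flux has SI base units: kg * m^2 / (A * s^2)
Wb reduces to the same SI base units, so it is a valid unit for magnetic flux.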